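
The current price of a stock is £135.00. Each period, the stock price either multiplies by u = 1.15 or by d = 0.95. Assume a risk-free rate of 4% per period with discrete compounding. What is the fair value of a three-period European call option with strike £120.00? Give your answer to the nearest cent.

Risk-neutral probability p = (1 + 0.04 − 0.95)/(1.15 − 0.95) = 0.0900/0.2000 = 0.4500
Terminal stock prices: S_uuu = 205.3, S_uud = 169.6, S_udd = 140.1, S_ddd = 115.7
Terminal payoffs (S − K): max(85.32, 0) = 85.32, max(49.61, 0) = 49.61, max(20.11, 0) = 20.11, max(-4.254, 0) = 0
Node uu (S = 178.5): V_uu = 1/1.04·[0.4500·85.3181 + 0.5500·49.6106] = 63.1529
Node ud (S = 147.5): V_ud = 1/1.04·[0.4500·49.6106 + 0.5500·20.1131] = 32.1029
Node dd (S = 121.8): V_dd = 1/1.04·[0.4500·20.1131 + 0.5500·0.0000] = 8.7028
Node u (S = 155.2): V_u = 1/1.04·[0.4500·63.1529 + 0.5500·32.1029] = 44.3033
Node d (S = 128.2): V_d = 1/1.04·[0.4500·32.1029 + 0.5500·8.7028] = 18.4931
Node 0 (S = 135): V_0 = 1/1.04·[0.4500·44.3033 + 0.5500·18.4931] = 28.9497

£28.95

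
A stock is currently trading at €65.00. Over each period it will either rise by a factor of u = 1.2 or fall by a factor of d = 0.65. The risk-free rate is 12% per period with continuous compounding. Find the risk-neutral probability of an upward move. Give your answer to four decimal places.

p = 0.8682

Risk-neutral probability p = (e^0.12 − 0.65)/(1.2 − 0.65) = 0.4775/0.5500 = 0.8682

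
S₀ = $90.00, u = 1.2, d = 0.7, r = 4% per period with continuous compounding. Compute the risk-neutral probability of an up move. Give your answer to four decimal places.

p = 0.6816

Risk-neutral probability p = (e^0.04 − 0.7)/(1.2 − 0.7) = 0.3408/0.5000 = 0.6816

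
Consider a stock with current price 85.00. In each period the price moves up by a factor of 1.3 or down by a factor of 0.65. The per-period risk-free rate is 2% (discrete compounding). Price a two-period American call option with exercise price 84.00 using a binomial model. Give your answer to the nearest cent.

Risk-neutral probability p = (1 + 0.02 − 0.65)/(1.3 − 0.65) = 0.3700/0.6500 = 0.5692
Terminal stock prices: S_uu = 143.7, S_ud = 71.83, S_dd = 35.91
Terminal payoffs (S − K): max(59.65, 0) = 59.65, max(-12.17, 0) = 0, max(-48.09, 0) = 0
Node u (S = 110.5): continuation = 1/1.02·[0.5692·59.6500 + 0.4308·0.0000] = 33.2888; exercise value = 26.5000 ≤ continuation, so V_u = 33.2888
Node d (S = 55.25): continuation = 1/1.02·[0.5692·0.0000 + 0.4308·0.0000] = 0.0000; exercise value = 0.0000 ≤ continuation, so V_d = 0.0000
Node 0 (S = 85): continuation = 1/1.02·[0.5692·33.2888 + 0.4308·0.0000] = 18.5775; exercise value = 1.0000 ≤ continuation, so V_0 = 18.5775

18.58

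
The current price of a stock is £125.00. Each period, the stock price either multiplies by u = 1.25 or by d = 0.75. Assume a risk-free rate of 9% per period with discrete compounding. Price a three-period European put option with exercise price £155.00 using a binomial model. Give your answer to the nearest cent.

£16.33

Risk-neutral probability p = (1 + 0.09 − 0.75)/(1.25 − 0.75) = 0.3400/0.5000 = 0.6800
Terminal stock prices: S_uuu = 244.1, S_uud = 146.5, S_udd = 87.89, S_ddd = 52.73
Terminal payoffs (K − S): max(-89.14, 0) = 0, max(8.516, 0) = 8.516, max(67.11, 0) = 67.11, max(102.3, 0) = 102.3
Node uu (S = 195.3): V_uu = 1/1.09·[0.6800·0.0000 + 0.3200·8.5156] = 2.5000
Node ud (S = 117.2): V_ud = 1/1.09·[0.6800·8.5156 + 0.3200·67.1094] = 25.0143
Node dd (S = 70.31): V_dd = 1/1.09·[0.6800·67.1094 + 0.3200·102.2656] = 71.8893
Node u (S = 156.2): V_u = 1/1.09·[0.6800·2.5000 + 0.3200·25.0143] = 8.9033
Node d (S = 93.75): V_d = 1/1.09·[0.6800·25.0143 + 0.3200·71.8893] = 36.7104
Node 0 (S = 125): V_0 = 1/1.09·[0.6800·8.9033 + 0.3200·36.7104] = 16.3317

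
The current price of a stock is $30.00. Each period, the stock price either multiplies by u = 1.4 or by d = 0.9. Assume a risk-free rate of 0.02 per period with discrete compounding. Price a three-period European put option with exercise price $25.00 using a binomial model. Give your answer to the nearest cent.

Risk-neutral probability p = (1 + 0.02 − 0.9)/(1.4 − 0.9) = 0.1200/0.5000 = 0.2400
Terminal stock prices: S_uuu = 82.32, S_uud = 52.92, S_udd = 34.02, S_ddd = 21.87
Terminal payoffs (K − S): max(-57.32, 0) = 0, max(-27.92, 0) = 0, max(-9.02, 0) = 0, max(3.13, 0) = 3.13
Node uu (S = 58.8): V_uu = 1/1.02·[0.2400·0.0000 + 0.7600·0.0000] = 0.0000
Node ud (S = 37.8): V_ud = 1/1.02·[0.2400·0.0000 + 0.7600·0.0000] = 0.0000
Node dd (S = 24.3): V_dd = 1/1.02·[0.2400·0.0000 + 0.7600·3.1300] = 2.3322
Node u (S = 42): V_u = 1/1.02·[0.2400·0.0000 + 0.7600·0.0000] = 0.0000
Node d (S = 27): V_d = 1/1.02·[0.2400·0.0000 + 0.7600·2.3322] = 1.7377
Node 0 (S = 30): V_0 = 1/1.02·[0.2400·0.0000 + 0.7600·1.7377] = 1.2947

$1.29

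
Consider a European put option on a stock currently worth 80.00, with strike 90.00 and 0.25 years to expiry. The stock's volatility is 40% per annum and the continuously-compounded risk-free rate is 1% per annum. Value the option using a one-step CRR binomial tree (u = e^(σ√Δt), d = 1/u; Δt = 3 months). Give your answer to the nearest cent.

13.29

CRR parameters: u = e^(σ√Δt) = e^(0.4·√0.25) = 1.2214, d = 1/u = 0.8187
Per-period rate: rΔt = 0.01·0.25 = 0.0025, so R = e^0.0025 = 1.0025
Risk-neutral probability p = (e^0.0025 − 0.8187)/(1.2214 − 0.8187) = 0.1838/0.4027 = 0.4564
Terminal stock prices: S_u = 97.71, S_d = 65.5
Terminal payoffs (K − S): max(-7.712, 0) = 0, max(24.5, 0) = 24.5
Node 0 (S = 80): V_0 = e^(−0.0025)·[0.4564·0.0000 + 0.5436·24.5015] = 13.2862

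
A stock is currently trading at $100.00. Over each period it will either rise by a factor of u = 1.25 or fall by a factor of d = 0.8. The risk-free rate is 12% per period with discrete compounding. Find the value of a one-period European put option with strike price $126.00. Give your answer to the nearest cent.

Risk-neutral probability p = (1 + 0.12 − 0.8)/(1.25 − 0.8) = 0.3200/0.4500 = 0.7111
Terminal stock prices: S_u = 125, S_d = 80
Terminal payoffs (K − S): max(1, 0) = 1, max(46, 0) = 46
Node 0 (S = 100): V_0 = 1/1.12·[0.7111·1.0000 + 0.2889·46.0000] = 12.5000

$12.50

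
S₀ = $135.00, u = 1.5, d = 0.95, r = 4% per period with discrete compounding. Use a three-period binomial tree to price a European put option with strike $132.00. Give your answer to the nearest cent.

Risk-neutral probability p = (1 + 0.04 − 0.95)/(1.5 − 0.95) = 0.0900/0.5500 = 0.1636
Terminal stock prices: S_uuu = 455.6, S_uud = 288.6, S_udd = 182.8, S_ddd = 115.7
Terminal payoffs (K − S): max(-323.6, 0) = 0, max(-156.6, 0) = 0, max(-50.76, 0) = 0, max(16.25, 0) = 16.25
Node uu (S = 303.8): V_uu = 1/1.04·[0.1636·0.0000 + 0.8364·0.0000] = 0.0000
Node ud (S = 192.4): V_ud = 1/1.04·[0.1636·0.0000 + 0.8364·0.0000] = 0.0000
Node dd (S = 121.8): V_dd = 1/1.04·[0.1636·0.0000 + 0.8364·16.2544] = 13.0717
Node u (S = 202.5): V_u = 1/1.04·[0.1636·0.0000 + 0.8364·0.0000] = 0.0000
Node d (S = 128.2): V_d = 1/1.04·[0.1636·0.0000 + 0.8364·13.0717] = 10.5122
Node 0 (S = 135): V_0 = 1/1.04·[0.1636·0.0000 + 0.8364·10.5122] = 8.4539

$8.45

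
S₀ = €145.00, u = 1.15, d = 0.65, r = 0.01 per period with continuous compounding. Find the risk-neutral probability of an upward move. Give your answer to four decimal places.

p = 0.7201

Risk-neutral probability p = (e^0.01 − 0.65)/(1.15 − 0.65) = 0.3601/0.5000 = 0.7201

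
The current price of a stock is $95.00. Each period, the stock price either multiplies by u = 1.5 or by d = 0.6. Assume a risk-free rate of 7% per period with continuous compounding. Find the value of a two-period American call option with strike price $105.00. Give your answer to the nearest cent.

$26.06

Risk-neutral probability p = (e^0.07 − 0.6)/(1.5 − 0.6) = 0.4725/0.9000 = 0.5250
Terminal stock prices: S_uu = 213.8, S_ud = 85.5, S_dd = 34.2
Terminal payoffs (S − K): max(108.8, 0) = 108.8, max(-19.5, 0) = 0, max(-70.8, 0) = 0
Node u (S = 142.5): continuation = e^(−0.07)·[0.5250·108.7500 + 0.4750·0.0000] = 53.2348; exercise value = 37.5000 ≤ continuation, so V_u = 53.2348
Node d (S = 57): continuation = e^(−0.07)·[0.5250·0.0000 + 0.4750·0.0000] = 0.0000; exercise value = 0.0000 ≤ continuation, so V_d = 0.0000
Node 0 (S = 95): continuation = e^(−0.07)·[0.5250·53.2348 + 0.4750·0.0000] = 26.0592; exercise value = 0.0000 ≤ continuation, so V_0 = 26.0592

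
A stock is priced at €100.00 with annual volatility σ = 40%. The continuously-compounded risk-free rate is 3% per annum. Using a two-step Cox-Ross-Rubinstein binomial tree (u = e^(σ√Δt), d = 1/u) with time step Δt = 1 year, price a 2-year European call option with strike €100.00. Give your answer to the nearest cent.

CRR parameters: u = e^(σ√Δt) = e^(0.4·√1) = 1.4918, d = 1/u = 0.6703
Per-period rate: rΔt = 0.03·1 = 0.03, so R = e^0.03 = 1.0305
Risk-neutral probability p = (e^0.03 − 0.6703)/(1.4918 − 0.6703) = 0.3601/0.8215 = 0.4384
Terminal stock prices: S_uu = 222.6, S_ud = 100, S_dd = 44.93
Terminal payoffs (S − K): max(122.6, 0) = 122.6, max(0, 0) = 0, max(-55.07, 0) = 0
Node u (S = 149.2): V_u = e^(−0.03)·[0.4384·122.5541 + 0.5616·0.0000] = 52.1379
Node d (S = 67.03): V_d = e^(−0.03)·[0.4384·0.0000 + 0.5616·0.0000] = 0.0000
Node 0 (S = 100): V_0 = e^(−0.03)·[0.4384·52.1379 + 0.5616·0.0000] = 22.1809

€22.18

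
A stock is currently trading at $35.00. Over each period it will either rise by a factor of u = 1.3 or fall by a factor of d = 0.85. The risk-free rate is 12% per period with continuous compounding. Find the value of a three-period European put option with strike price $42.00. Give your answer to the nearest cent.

Risk-neutral probability p = (e^0.12 − 0.85)/(1.3 − 0.85) = 0.2775/0.4500 = 0.6167
Terminal stock prices: S_uuu = 76.89, S_uud = 50.28, S_udd = 32.87, S_ddd = 21.49
Terminal payoffs (K − S): max(-34.89, 0) = 0, max(-8.278, 0) = 0, max(9.126, 0) = 9.126, max(20.51, 0) = 20.51
Node uu (S = 59.15): V_uu = e^(−0.12)·[0.6167·0.0000 + 0.3833·0.0000] = 0.0000
Node ud (S = 38.67): V_ud = e^(−0.12)·[0.6167·0.0000 + 0.3833·9.1263] = 3.1029
Node dd (S = 25.29): V_dd = e^(−0.12)·[0.6167·9.1263 + 0.3833·20.5056] = 11.9632
Node u (S = 45.5): V_u = e^(−0.12)·[0.6167·0.0000 + 0.3833·3.1029] = 1.0549
Node d (S = 29.75): V_d = e^(−0.12)·[0.6167·3.1029 + 0.3833·11.9632] = 5.7644
Node 0 (S = 35): V_0 = e^(−0.12)·[0.6167·1.0549 + 0.3833·5.7644] = 2.5368

$2.54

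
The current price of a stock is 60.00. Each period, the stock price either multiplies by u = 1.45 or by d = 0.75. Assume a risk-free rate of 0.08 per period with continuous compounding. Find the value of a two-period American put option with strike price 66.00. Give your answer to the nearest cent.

Risk-neutral probability p = (e^0.08 − 0.75)/(1.45 − 0.75) = 0.3333/0.7000 = 0.4761
Terminal stock prices: S_uu = 126.2, S_ud = 65.25, S_dd = 33.75
Terminal payoffs (K − S): max(-60.15, 0) = 0, max(0.75, 0) = 0.75, max(32.25, 0) = 32.25
Node u (S = 87): continuation = e^(−0.08)·[0.4761·0.0000 + 0.5239·0.7500] = 0.3627; exercise value = 0.0000 ≤ continuation, so V_u = 0.3627
Node d (S = 45): continuation = e^(−0.08)·[0.4761·0.7500 + 0.5239·32.2500] = 15.9257; exercise value = 21.0000 > continuation, so V_d = 21.0000 (exercise)
Node 0 (S = 60): continuation = e^(−0.08)·[0.4761·0.3627 + 0.5239·21.0000] = 10.3150; exercise value = 6.0000 ≤ continuation, so V_0 = 10.3150

10.31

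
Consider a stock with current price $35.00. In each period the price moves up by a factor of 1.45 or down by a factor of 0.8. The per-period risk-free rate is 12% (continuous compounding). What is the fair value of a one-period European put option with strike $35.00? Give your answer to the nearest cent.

Risk-neutral probability p = (e^0.12 − 0.8)/(1.45 − 0.8) = 0.3275/0.6500 = 0.5038
Terminal stock prices: S_u = 50.75, S_d = 28
Terminal payoffs (K − S): max(-15.75, 0) = 0, max(7, 0) = 7
Node 0 (S = 35): V_0 = e^(−0.12)·[0.5038·0.0000 + 0.4962·7.0000] = 3.0804

$3.08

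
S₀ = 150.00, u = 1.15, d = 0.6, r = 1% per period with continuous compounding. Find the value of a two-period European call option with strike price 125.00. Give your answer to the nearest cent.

39.98

Risk-neutral probability p = (e^0.01 − 0.6)/(1.15 − 0.6) = 0.4101/0.5500 = 0.7455
Terminal stock prices: S_uu = 198.4, S_ud = 103.5, S_dd = 54
Terminal payoffs (S − K): max(73.37, 0) = 73.37, max(-21.5, 0) = 0, max(-71, 0) = 0
Node u (S = 172.5): V_u = e^(−0.01)·[0.7455·73.3750 + 0.2545·0.0000] = 54.1601
Node d (S = 90): V_d = e^(−0.01)·[0.7455·0.0000 + 0.2545·0.0000] = 0.0000
Node 0 (S = 150): V_0 = e^(−0.01)·[0.7455·54.1601 + 0.2545·0.0000] = 39.9771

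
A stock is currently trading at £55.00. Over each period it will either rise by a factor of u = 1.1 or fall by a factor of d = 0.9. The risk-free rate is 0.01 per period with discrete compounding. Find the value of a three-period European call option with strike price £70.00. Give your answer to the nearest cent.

£0.52

Risk-neutral probability p = (1 + 0.01 − 0.9)/(1.1 − 0.9) = 0.1100/0.2000 = 0.5500
Terminal stock prices: S_uuu = 73.21, S_uud = 59.9, S_udd = 49.01, S_ddd = 40.1
Terminal payoffs (S − K): max(3.205, 0) = 3.205, max(-10.1, 0) = 0, max(-20.99, 0) = 0, max(-29.9, 0) = 0
Node uu (S = 66.55): V_uu = 1/1.01·[0.5500·3.2050 + 0.4500·0.0000] = 1.7453
Node ud (S = 54.45): V_ud = 1/1.01·[0.5500·0.0000 + 0.4500·0.0000] = 0.0000
Node dd (S = 44.55): V_dd = 1/1.01·[0.5500·0.0000 + 0.4500·0.0000] = 0.0000
Node u (S = 60.5): V_u = 1/1.01·[0.5500·1.7453 + 0.4500·0.0000] = 0.9504
Node d (S = 49.5): V_d = 1/1.01·[0.5500·0.0000 + 0.4500·0.0000] = 0.0000
Node 0 (S = 55): V_0 = 1/1.01·[0.5500·0.9504 + 0.4500·0.0000] = 0.5175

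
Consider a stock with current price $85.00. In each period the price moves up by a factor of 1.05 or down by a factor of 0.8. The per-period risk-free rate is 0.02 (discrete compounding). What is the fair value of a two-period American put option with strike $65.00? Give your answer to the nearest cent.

$0.15

Risk-neutral probability p = (1 + 0.02 − 0.8)/(1.05 − 0.8) = 0.2200/0.2500 = 0.8800
Terminal stock prices: S_uu = 93.71, S_ud = 71.4, S_dd = 54.4
Terminal payoffs (K − S): max(-28.71, 0) = 0, max(-6.4, 0) = 0, max(10.6, 0) = 10.6
Node u (S = 89.25): continuation = 1/1.02·[0.8800·0.0000 + 0.1200·0.0000] = 0.0000; exercise value = 0.0000 ≤ continuation, so V_u = 0.0000
Node d (S = 68): continuation = 1/1.02·[0.8800·0.0000 + 0.1200·10.6000] = 1.2471; exercise value = 0.0000 ≤ continuation, so V_d = 1.2471
Node 0 (S = 85): continuation = 1/1.02·[0.8800·0.0000 + 0.1200·1.2471] = 0.1467; exercise value = 0.0000 ≤ continuation, so V_0 = 0.1467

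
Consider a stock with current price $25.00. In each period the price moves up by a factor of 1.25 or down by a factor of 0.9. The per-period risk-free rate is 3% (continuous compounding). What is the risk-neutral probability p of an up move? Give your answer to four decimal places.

Risk-neutral probability p = (e^0.03 − 0.9)/(1.25 − 0.9) = 0.1305/0.3500 = 0.3727

p = 0.3727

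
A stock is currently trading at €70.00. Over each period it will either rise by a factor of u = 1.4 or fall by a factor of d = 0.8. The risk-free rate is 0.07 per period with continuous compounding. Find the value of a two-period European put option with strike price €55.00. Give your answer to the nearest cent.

Risk-neutral probability p = (e^0.07 − 0.8)/(1.4 − 0.8) = 0.2725/0.6000 = 0.4542
Terminal stock prices: S_uu = 137.2, S_ud = 78.4, S_dd = 44.8
Terminal payoffs (K − S): max(-82.2, 0) = 0, max(-23.4, 0) = 0, max(10.2, 0) = 10.2
Node u (S = 98): V_u = e^(−0.07)·[0.4542·0.0000 + 0.5458·0.0000] = 0.0000
Node d (S = 56): V_d = e^(−0.07)·[0.4542·0.0000 + 0.5458·10.2000] = 5.1910
Node 0 (S = 70): V_0 = e^(−0.07)·[0.4542·0.0000 + 0.5458·5.1910] = 2.6418

€2.64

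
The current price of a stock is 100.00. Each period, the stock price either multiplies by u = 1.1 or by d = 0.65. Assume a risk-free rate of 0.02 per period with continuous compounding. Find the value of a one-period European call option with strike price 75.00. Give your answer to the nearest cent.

Risk-neutral probability p = (e^0.02 − 0.65)/(1.1 − 0.65) = 0.3702/0.4500 = 0.8227
Terminal stock prices: S_u = 110, S_d = 65
Terminal payoffs (S − K): max(35, 0) = 35, max(-10, 0) = 0
Node 0 (S = 100): V_0 = e^(−0.02)·[0.8227·35.0000 + 0.1773·0.0000] = 28.2233

28.22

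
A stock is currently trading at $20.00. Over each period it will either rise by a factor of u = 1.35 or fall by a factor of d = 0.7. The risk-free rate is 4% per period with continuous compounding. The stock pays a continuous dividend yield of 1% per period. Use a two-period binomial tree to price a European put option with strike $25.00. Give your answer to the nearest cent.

Per-period risk-free factor R = e^0.04 = 1.0408; dividend-adjusted growth = e^(0.04−0.01) = 1.0305.
Risk-neutral probability p = (1.0305 − 0.7)/(1.35 − 0.7) = 0.3305/0.6500 = 0.5084
Terminal stock prices: S_uu = 36.45, S_ud = 18.9, S_dd = 9.8
Terminal payoffs (K − S): max(-11.45, 0) = 0, max(6.1, 0) = 6.1, max(15.2, 0) = 15.2
Node u (S = 27): V_u = e^(−0.04)·[0.5084·0.0000 + 0.4916·6.1000] = 2.8812
Node d (S = 14): V_d = e^(−0.04)·[0.5084·6.1000 + 0.4916·15.2000] = 10.1590
Node 0 (S = 20): V_0 = e^(−0.04)·[0.5084·2.8812 + 0.4916·10.1590] = 6.2058

$6.21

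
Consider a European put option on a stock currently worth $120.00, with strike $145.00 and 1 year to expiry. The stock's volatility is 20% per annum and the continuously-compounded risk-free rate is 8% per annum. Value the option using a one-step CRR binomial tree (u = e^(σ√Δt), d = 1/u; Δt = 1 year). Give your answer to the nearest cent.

$14.80

CRR parameters: u = e^(σ√Δt) = e^(0.2·√1) = 1.2214, d = 1/u = 0.8187
Per-period rate: rΔt = 0.08·1 = 0.08, so R = e^0.08 = 1.0833
Risk-neutral probability p = (e^0.08 − 0.8187)/(1.2214 − 0.8187) = 0.2646/0.4027 = 0.6570
Terminal stock prices: S_u = 146.6, S_d = 98.25
Terminal payoffs (K − S): max(-1.568, 0) = 0, max(46.75, 0) = 46.75
Node 0 (S = 120): V_0 = e^(−0.08)·[0.6570·0.0000 + 0.3430·46.7523] = 14.8030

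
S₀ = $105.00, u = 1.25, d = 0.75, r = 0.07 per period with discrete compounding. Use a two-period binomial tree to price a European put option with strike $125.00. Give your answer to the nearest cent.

Risk-neutral probability p = (1 + 0.07 − 0.75)/(1.25 − 0.75) = 0.3200/0.5000 = 0.6400
Terminal stock prices: S_uu = 164.1, S_ud = 98.44, S_dd = 59.06
Terminal payoffs (K − S): max(-39.06, 0) = 0, max(26.56, 0) = 26.56, max(65.94, 0) = 65.94
Node u (S = 131.2): V_u = 1/1.07·[0.6400·0.0000 + 0.3600·26.5625] = 8.9369
Node d (S = 78.75): V_d = 1/1.07·[0.6400·26.5625 + 0.3600·65.9375] = 38.0724
Node 0 (S = 105): V_0 = 1/1.07·[0.6400·8.9369 + 0.3600·38.0724] = 18.1549

$18.15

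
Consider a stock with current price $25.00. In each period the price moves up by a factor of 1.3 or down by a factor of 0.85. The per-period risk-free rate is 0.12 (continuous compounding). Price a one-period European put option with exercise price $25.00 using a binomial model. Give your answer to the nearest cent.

$1.27

Risk-neutral probability p = (e^0.12 − 0.85)/(1.3 − 0.85) = 0.2775/0.4500 = 0.6167
Terminal stock prices: S_u = 32.5, S_d = 21.25
Terminal payoffs (K − S): max(-7.5, 0) = 0, max(3.75, 0) = 3.75
Node 0 (S = 25): V_0 = e^(−0.12)·[0.6167·0.0000 + 0.3833·3.7500] = 1.2750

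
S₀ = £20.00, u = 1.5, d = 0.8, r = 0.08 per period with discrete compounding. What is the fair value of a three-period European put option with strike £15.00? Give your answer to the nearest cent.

Risk-neutral probability p = (1 + 0.08 − 0.8)/(1.5 − 0.8) = 0.2800/0.7000 = 0.4000
Terminal stock prices: S_uuu = 67.5, S_uud = 36, S_udd = 19.2, S_ddd = 10.24
Terminal payoffs (K − S): max(-52.5, 0) = 0, max(-21, 0) = 0, max(-4.2, 0) = 0, max(4.76, 0) = 4.76
Node uu (S = 45): V_uu = 1/1.08·[0.4000·0.0000 + 0.6000·0.0000] = 0.0000
Node ud (S = 24): V_ud = 1/1.08·[0.4000·0.0000 + 0.6000·0.0000] = 0.0000
Node dd (S = 12.8): V_dd = 1/1.08·[0.4000·0.0000 + 0.6000·4.7600] = 2.6444
Node u (S = 30): V_u = 1/1.08·[0.4000·0.0000 + 0.6000·0.0000] = 0.0000
Node d (S = 16): V_d = 1/1.08·[0.4000·0.0000 + 0.6000·2.6444] = 1.4691
Node 0 (S = 20): V_0 = 1/1.08·[0.4000·0.0000 + 0.6000·1.4691] = 0.8162

£0.82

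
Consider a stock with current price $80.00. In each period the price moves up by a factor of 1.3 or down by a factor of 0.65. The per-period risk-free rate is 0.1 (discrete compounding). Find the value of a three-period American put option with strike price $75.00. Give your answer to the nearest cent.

Risk-neutral probability p = (1 + 0.1 − 0.65)/(1.3 − 0.65) = 0.4500/0.6500 = 0.6923
Terminal stock prices: S_uuu = 175.8, S_uud = 87.88, S_udd = 43.94, S_ddd = 21.97
Terminal payoffs (K − S): max(-100.8, 0) = 0, max(-12.88, 0) = 0, max(31.06, 0) = 31.06, max(53.03, 0) = 53.03
Node uu (S = 135.2): continuation = 1/1.1·[0.6923·0.0000 + 0.3077·0.0000] = 0.0000; exercise value = 0.0000 ≤ continuation, so V_uu = 0.0000
Node ud (S = 67.6): continuation = 1/1.1·[0.6923·0.0000 + 0.3077·31.0600] = 8.6881; exercise value = 7.4000 ≤ continuation, so V_ud = 8.6881
Node dd (S = 33.8): continuation = 1/1.1·[0.6923·31.0600 + 0.3077·53.0300] = 34.3818; exercise value = 41.2000 > continuation, so V_dd = 41.2000 (exercise)
Node u (S = 104): continuation = 1/1.1·[0.6923·0.0000 + 0.3077·8.6881] = 2.4302; exercise value = 0.0000 ≤ continuation, so V_u = 2.4302
Node d (S = 52): continuation = 1/1.1·[0.6923·8.6881 + 0.3077·41.2000] = 16.9925; exercise value = 23.0000 > continuation, so V_d = 23.0000 (exercise)
Node 0 (S = 80): continuation = 1/1.1·[0.6923·2.4302 + 0.3077·23.0000] = 7.9631; exercise value = 0.0000 ≤ continuation, so V_0 = 7.9631

$7.96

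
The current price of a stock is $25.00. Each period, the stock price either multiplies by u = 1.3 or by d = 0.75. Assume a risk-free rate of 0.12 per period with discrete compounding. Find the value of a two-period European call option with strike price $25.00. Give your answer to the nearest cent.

Risk-neutral probability p = (1 + 0.12 − 0.75)/(1.3 − 0.75) = 0.3700/0.5500 = 0.6727
Terminal stock prices: S_uu = 42.25, S_ud = 24.38, S_dd = 14.06
Terminal payoffs (S − K): max(17.25, 0) = 17.25, max(-0.625, 0) = 0, max(-10.94, 0) = 0
Node u (S = 32.5): V_u = 1/1.12·[0.6727·17.2500 + 0.3273·0.0000] = 10.3612
Node d (S = 18.75): V_d = 1/1.12·[0.6727·0.0000 + 0.3273·0.0000] = 0.0000
Node 0 (S = 25): V_0 = 1/1.12·[0.6727·10.3612 + 0.3273·0.0000] = 6.2234

$6.22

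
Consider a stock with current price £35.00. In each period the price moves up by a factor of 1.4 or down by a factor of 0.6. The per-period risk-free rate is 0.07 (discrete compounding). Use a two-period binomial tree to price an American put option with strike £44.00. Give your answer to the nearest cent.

Risk-neutral probability p = (1 + 0.07 − 0.6)/(1.4 − 0.6) = 0.4700/0.8000 = 0.5875
Terminal stock prices: S_uu = 68.6, S_ud = 29.4, S_dd = 12.6
Terminal payoffs (K − S): max(-24.6, 0) = 0, max(14.6, 0) = 14.6, max(31.4, 0) = 31.4
Node u (S = 49): continuation = 1/1.07·[0.5875·0.0000 + 0.4125·14.6000] = 5.6285; exercise value = 0.0000 ≤ continuation, so V_u = 5.6285
Node d (S = 21): continuation = 1/1.07·[0.5875·14.6000 + 0.4125·31.4000] = 20.1215; exercise value = 23.0000 > continuation, so V_d = 23.0000 (exercise)
Node 0 (S = 35): continuation = 1/1.07·[0.5875·5.6285 + 0.4125·23.0000] = 11.9572; exercise value = 9.0000 ≤ continuation, so V_0 = 11.9572

£11.96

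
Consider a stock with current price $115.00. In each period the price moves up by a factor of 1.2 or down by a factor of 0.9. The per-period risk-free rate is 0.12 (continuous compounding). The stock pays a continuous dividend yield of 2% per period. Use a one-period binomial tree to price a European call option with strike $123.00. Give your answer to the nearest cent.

$9.10

Per-period risk-free factor R = e^0.12 = 1.1275; dividend-adjusted growth = e^(0.12−0.02) = 1.1052.
Risk-neutral probability p = (1.1052 − 0.9)/(1.2 − 0.9) = 0.2052/0.3000 = 0.6839
Terminal stock prices: S_u = 138, S_d = 103.5
Terminal payoffs (S − K): max(15, 0) = 15, max(-19.5, 0) = 0
Node 0 (S = 115): V_0 = e^(−0.12)·[0.6839·15.0000 + 0.3161·0.0000] = 9.0985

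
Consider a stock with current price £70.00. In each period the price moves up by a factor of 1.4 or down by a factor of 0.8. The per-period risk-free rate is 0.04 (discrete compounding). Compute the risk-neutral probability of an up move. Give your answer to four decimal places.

Risk-neutral probability p = (1 + 0.04 − 0.8)/(1.4 − 0.8) = 0.2400/0.6000 = 0.4000

p = 0.4000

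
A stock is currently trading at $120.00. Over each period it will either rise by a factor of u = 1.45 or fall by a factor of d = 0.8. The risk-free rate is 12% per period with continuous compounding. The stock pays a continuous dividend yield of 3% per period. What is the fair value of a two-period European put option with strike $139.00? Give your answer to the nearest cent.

Per-period risk-free factor R = e^0.12 = 1.1275; dividend-adjusted growth = e^(0.12−0.03) = 1.0942.
Risk-neutral probability p = (1.0942 − 0.8)/(1.45 − 0.8) = 0.2942/0.6500 = 0.4526
Terminal stock prices: S_uu = 252.3, S_ud = 139.2, S_dd = 76.8
Terminal payoffs (K − S): max(-113.3, 0) = 0, max(-0.2, 0) = 0, max(62.2, 0) = 62.2
Node u (S = 174): V_u = e^(−0.12)·[0.4526·0.0000 + 0.5474·0.0000] = 0.0000
Node d (S = 96): V_d = e^(−0.12)·[0.4526·0.0000 + 0.5474·62.2000] = 30.1994
Node 0 (S = 120): V_0 = e^(−0.12)·[0.4526·0.0000 + 0.5474·30.1994] = 14.6625

$14.66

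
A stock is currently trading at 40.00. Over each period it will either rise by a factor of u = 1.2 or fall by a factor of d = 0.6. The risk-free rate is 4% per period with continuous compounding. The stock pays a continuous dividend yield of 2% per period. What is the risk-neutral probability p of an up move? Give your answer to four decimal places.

p = 0.7003

Per-period risk-free factor R = e^0.04 = 1.0408; dividend-adjusted growth = e^(0.04−0.02) = 1.0202.
Risk-neutral probability p = (1.0202 − 0.6)/(1.2 − 0.6) = 0.4202/0.6000 = 0.7003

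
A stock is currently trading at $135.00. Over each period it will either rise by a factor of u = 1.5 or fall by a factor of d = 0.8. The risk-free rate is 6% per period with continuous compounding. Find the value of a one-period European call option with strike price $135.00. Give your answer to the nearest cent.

Risk-neutral probability p = (e^0.06 − 0.8)/(1.5 − 0.8) = 0.2618/0.7000 = 0.3741
Terminal stock prices: S_u = 202.5, S_d = 108
Terminal payoffs (S − K): max(67.5, 0) = 67.5, max(-27, 0) = 0
Node 0 (S = 135): V_0 = e^(−0.06)·[0.3741·67.5000 + 0.6259·0.0000] = 23.7782

$23.78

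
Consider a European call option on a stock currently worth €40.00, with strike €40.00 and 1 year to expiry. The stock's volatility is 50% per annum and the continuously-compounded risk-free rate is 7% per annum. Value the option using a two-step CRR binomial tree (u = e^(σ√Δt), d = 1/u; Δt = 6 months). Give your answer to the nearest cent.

€8.18

CRR parameters: u = e^(σ√Δt) = e^(0.5·√0.5) = 1.4241, d = 1/u = 0.7022
Per-period rate: rΔt = 0.07·0.5 = 0.035, so R = e^0.035 = 1.0356
Risk-neutral probability p = (e^0.035 − 0.7022)/(1.4241 − 0.7022) = 0.3334/0.7219 = 0.4619
Terminal stock prices: S_uu = 81.12, S_ud = 40, S_dd = 19.72
Terminal payoffs (S − K): max(41.12, 0) = 41.12, max(0, 0) = 0, max(-20.28, 0) = 0
Node u (S = 56.96): V_u = e^(−0.035)·[0.4619·41.1246 + 0.5381·0.0000] = 18.3405
Node d (S = 28.09): V_d = e^(−0.035)·[0.4619·0.0000 + 0.5381·0.0000] = 0.0000
Node 0 (S = 40): V_0 = e^(−0.035)·[0.4619·18.3405 + 0.5381·0.0000] = 8.1794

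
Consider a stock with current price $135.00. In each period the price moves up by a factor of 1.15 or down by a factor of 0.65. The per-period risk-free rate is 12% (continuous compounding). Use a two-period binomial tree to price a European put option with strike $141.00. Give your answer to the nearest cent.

Risk-neutral probability p = (e^0.12 − 0.65)/(1.15 − 0.65) = 0.4775/0.5000 = 0.9550
Terminal stock prices: S_uu = 178.5, S_ud = 100.9, S_dd = 57.04
Terminal payoffs (K − S): max(-37.54, 0) = 0, max(40.09, 0) = 40.09, max(83.96, 0) = 83.96
Node u (S = 155.2): V_u = e^(−0.12)·[0.9550·0.0000 + 0.0450·40.0875] = 1.6002
Node d (S = 87.75): V_d = e^(−0.12)·[0.9550·40.0875 + 0.0450·83.9625] = 37.3058
Node 0 (S = 135): V_0 = e^(−0.12)·[0.9550·1.6002 + 0.0450·37.3058] = 2.8445

$2.84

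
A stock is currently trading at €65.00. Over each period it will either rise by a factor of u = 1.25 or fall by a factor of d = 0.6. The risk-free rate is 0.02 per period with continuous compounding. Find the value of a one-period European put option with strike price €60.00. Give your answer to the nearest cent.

€7.28

Risk-neutral probability p = (e^0.02 − 0.6)/(1.25 − 0.6) = 0.4202/0.6500 = 0.6465
Terminal stock prices: S_u = 81.25, S_d = 39
Terminal payoffs (K − S): max(-21.25, 0) = 0, max(21, 0) = 21
Node 0 (S = 65): V_0 = e^(−0.02)·[0.6465·0.0000 + 0.3535·21.0000] = 7.2773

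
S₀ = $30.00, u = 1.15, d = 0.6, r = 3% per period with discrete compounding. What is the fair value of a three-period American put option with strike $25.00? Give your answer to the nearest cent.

Risk-neutral probability p = (1 + 0.03 − 0.6)/(1.15 − 0.6) = 0.4300/0.5500 = 0.7818
Terminal stock prices: S_uuu = 45.63, S_uud = 23.8, S_udd = 12.42, S_ddd = 6.48
Terminal payoffs (K − S): max(-20.63, 0) = 0, max(1.195, 0) = 1.195, max(12.58, 0) = 12.58, max(18.52, 0) = 18.52
Node uu (S = 39.67): continuation = 1/1.03·[0.7818·0.0000 + 0.2182·1.1950] = 0.2531; exercise value = 0.0000 ≤ continuation, so V_uu = 0.2531
Node ud (S = 20.7): continuation = 1/1.03·[0.7818·1.1950 + 0.2182·12.5800] = 3.5718; exercise value = 4.3000 > continuation, so V_ud = 4.3000 (exercise)
Node dd (S = 10.8): continuation = 1/1.03·[0.7818·12.5800 + 0.2182·18.5200] = 13.4718; exercise value = 14.2000 > continuation, so V_dd = 14.2000 (exercise)
Node u (S = 34.5): continuation = 1/1.03·[0.7818·0.2531 + 0.2182·4.3000] = 1.1030; exercise value = 0.0000 ≤ continuation, so V_u = 1.1030
Node d (S = 18): continuation = 1/1.03·[0.7818·4.3000 + 0.2182·14.2000] = 6.2718; exercise value = 7.0000 > continuation, so V_d = 7.0000 (exercise)
Node 0 (S = 30): continuation = 1/1.03·[0.7818·1.1030 + 0.2182·7.0000] = 2.3200; exercise value = 0.0000 ≤ continuation, so V_0 = 2.3200

$2.32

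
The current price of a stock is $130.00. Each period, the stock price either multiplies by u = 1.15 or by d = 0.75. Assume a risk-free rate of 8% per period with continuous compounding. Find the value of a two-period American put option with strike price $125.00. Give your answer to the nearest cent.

Risk-neutral probability p = (e^0.08 − 0.75)/(1.15 − 0.75) = 0.3333/0.4000 = 0.8332
Terminal stock prices: S_uu = 171.9, S_ud = 112.1, S_dd = 73.12
Terminal payoffs (K − S): max(-46.92, 0) = 0, max(12.88, 0) = 12.88, max(51.88, 0) = 51.88
Node u (S = 149.5): continuation = e^(−0.08)·[0.8332·0.0000 + 0.1668·12.8750] = 1.9822; exercise value = 0.0000 ≤ continuation, so V_u = 1.9822
Node d (S = 97.5): continuation = e^(−0.08)·[0.8332·12.8750 + 0.1668·51.8750] = 17.8895; exercise value = 27.5000 > continuation, so V_d = 27.5000 (exercise)
Node 0 (S = 130): continuation = e^(−0.08)·[0.8332·1.9822 + 0.1668·27.5000] = 5.7585; exercise value = 0.0000 ≤ continuation, so V_0 = 5.7585

$5.76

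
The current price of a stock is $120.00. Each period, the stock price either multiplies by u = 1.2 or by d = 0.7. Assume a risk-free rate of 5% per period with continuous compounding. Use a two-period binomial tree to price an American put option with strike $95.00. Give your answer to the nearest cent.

Risk-neutral probability p = (e^0.05 − 0.7)/(1.2 − 0.7) = 0.3513/0.5000 = 0.7025
Terminal stock prices: S_uu = 172.8, S_ud = 100.8, S_dd = 58.8
Terminal payoffs (K − S): max(-77.8, 0) = 0, max(-5.8, 0) = 0, max(36.2, 0) = 36.2
Node u (S = 144): continuation = e^(−0.05)·[0.7025·0.0000 + 0.2975·0.0000] = 0.0000; exercise value = 0.0000 ≤ continuation, so V_u = 0.0000
Node d (S = 84): continuation = e^(−0.05)·[0.7025·0.0000 + 0.2975·36.2000] = 10.2428; exercise value = 11.0000 > continuation, so V_d = 11.0000 (exercise)
Node 0 (S = 120): continuation = e^(−0.05)·[0.7025·0.0000 + 0.2975·11.0000] = 3.1125; exercise value = 0.0000 ≤ continuation, so V_0 = 3.1125

$3.11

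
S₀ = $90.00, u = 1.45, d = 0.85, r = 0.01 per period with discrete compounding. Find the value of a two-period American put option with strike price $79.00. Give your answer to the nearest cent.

Risk-neutral probability p = (1 + 0.01 − 0.85)/(1.45 − 0.85) = 0.1600/0.6000 = 0.2667
Terminal stock prices: S_uu = 189.2, S_ud = 110.9, S_dd = 65.02
Terminal payoffs (K − S): max(-110.2, 0) = 0, max(-31.92, 0) = 0, max(13.98, 0) = 13.98
Node u (S = 130.5): continuation = 1/1.01·[0.2667·0.0000 + 0.7333·0.0000] = 0.0000; exercise value = 0.0000 ≤ continuation, so V_u = 0.0000
Node d (S = 76.5): continuation = 1/1.01·[0.2667·0.0000 + 0.7333·13.9750] = 10.1469; exercise value = 2.5000 ≤ continuation, so V_d = 10.1469
Node 0 (S = 90): continuation = 1/1.01·[0.2667·0.0000 + 0.7333·10.1469] = 7.3674; exercise value = 0.0000 ≤ continuation, so V_0 = 7.3674

$7.37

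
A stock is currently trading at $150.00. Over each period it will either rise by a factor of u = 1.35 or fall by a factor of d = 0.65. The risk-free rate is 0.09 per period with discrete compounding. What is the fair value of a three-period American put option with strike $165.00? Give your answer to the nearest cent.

Risk-neutral probability p = (1 + 0.09 − 0.65)/(1.35 − 0.65) = 0.4400/0.7000 = 0.6286
Terminal stock prices: S_uuu = 369.1, S_uud = 177.7, S_udd = 85.56, S_ddd = 41.19
Terminal payoffs (K − S): max(-204.1, 0) = 0, max(-12.69, 0) = 0, max(79.44, 0) = 79.44, max(123.8, 0) = 123.8
Node uu (S = 273.4): continuation = 1/1.09·[0.6286·0.0000 + 0.3714·0.0000] = 0.0000; exercise value = 0.0000 ≤ continuation, so V_uu = 0.0000
Node ud (S = 131.6): continuation = 1/1.09·[0.6286·0.0000 + 0.3714·79.4437] = 27.0713; exercise value = 33.3750 > continuation, so V_ud = 33.3750 (exercise)
Node dd (S = 63.38): continuation = 1/1.09·[0.6286·79.4437 + 0.3714·123.8063] = 88.0011; exercise value = 101.6250 > continuation, so V_dd = 101.6250 (exercise)
Node u (S = 202.5): continuation = 1/1.09·[0.6286·0.0000 + 0.3714·33.3750] = 11.3729; exercise value = 0.0000 ≤ continuation, so V_u = 11.3729
Node d (S = 97.5): continuation = 1/1.09·[0.6286·33.3750 + 0.3714·101.6250] = 53.8761; exercise value = 67.5000 > continuation, so V_d = 67.5000 (exercise)
Node 0 (S = 150): continuation = 1/1.09·[0.6286·11.3729 + 0.3714·67.5000] = 29.5597; exercise value = 15.0000 ≤ continuation, so V_0 = 29.5597

$29.56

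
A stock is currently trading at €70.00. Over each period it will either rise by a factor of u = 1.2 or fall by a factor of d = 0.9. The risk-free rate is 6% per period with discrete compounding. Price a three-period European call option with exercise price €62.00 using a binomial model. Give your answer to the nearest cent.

€18.88

Risk-neutral probability p = (1 + 0.06 − 0.9)/(1.2 − 0.9) = 0.1600/0.3000 = 0.5333
Terminal stock prices: S_uuu = 121, S_uud = 90.72, S_udd = 68.04, S_ddd = 51.03
Terminal payoffs (S − K): max(58.96, 0) = 58.96, max(28.72, 0) = 28.72, max(6.04, 0) = 6.04, max(-10.97, 0) = 0
Node uu (S = 100.8): V_uu = 1/1.06·[0.5333·58.9600 + 0.4667·28.7200] = 42.3094
Node ud (S = 75.6): V_ud = 1/1.06·[0.5333·28.7200 + 0.4667·6.0400] = 17.1094
Node dd (S = 56.7): V_dd = 1/1.06·[0.5333·6.0400 + 0.4667·0.0000] = 3.0390
Node u (S = 84): V_u = 1/1.06·[0.5333·42.3094 + 0.4667·17.1094] = 28.8202
Node d (S = 63): V_d = 1/1.06·[0.5333·17.1094 + 0.4667·3.0390] = 9.9464
Node 0 (S = 70): V_0 = 1/1.06·[0.5333·28.8202 + 0.4667·9.9464] = 18.8797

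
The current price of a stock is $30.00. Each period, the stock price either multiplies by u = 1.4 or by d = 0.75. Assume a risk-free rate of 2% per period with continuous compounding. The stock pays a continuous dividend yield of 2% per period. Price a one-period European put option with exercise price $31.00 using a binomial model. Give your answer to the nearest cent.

Per-period risk-free factor R = e^0.02 = 1.0202; dividend-adjusted growth = e^(0.02−0.02) = 1.0000.
Risk-neutral probability p = (1.0000 − 0.75)/(1.4 − 0.75) = 0.2500/0.6500 = 0.3846
Terminal stock prices: S_u = 42, S_d = 22.5
Terminal payoffs (K − S): max(-11, 0) = 0, max(8.5, 0) = 8.5
Node 0 (S = 30): V_0 = e^(−0.02)·[0.3846·0.0000 + 0.6154·8.5000] = 5.1272

$5.13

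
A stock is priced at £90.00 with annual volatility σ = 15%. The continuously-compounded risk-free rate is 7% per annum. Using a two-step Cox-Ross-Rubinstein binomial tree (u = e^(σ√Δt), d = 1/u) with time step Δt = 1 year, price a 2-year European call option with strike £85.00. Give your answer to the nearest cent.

CRR parameters: u = e^(σ√Δt) = e^(0.15·√1) = 1.1618, d = 1/u = 0.8607
Per-period rate: rΔt = 0.07·1 = 0.07, so R = e^0.07 = 1.0725
Risk-neutral probability p = (e^0.07 − 0.8607)/(1.1618 − 0.8607) = 0.2118/0.3011 = 0.7034
Terminal stock prices: S_uu = 121.5, S_ud = 90, S_dd = 66.67
Terminal payoffs (S − K): max(36.49, 0) = 36.49, max(5, 0) = 5, max(-18.33, 0) = 0
Node u (S = 104.6): V_u = e^(−0.07)·[0.7034·36.4873 + 0.2966·5.0000] = 25.3116
Node d (S = 77.46): V_d = e^(−0.07)·[0.7034·5.0000 + 0.2966·0.0000] = 3.2790
Node 0 (S = 90): V_0 = e^(−0.07)·[0.7034·25.3116 + 0.2966·3.2790] = 17.5065

£17.51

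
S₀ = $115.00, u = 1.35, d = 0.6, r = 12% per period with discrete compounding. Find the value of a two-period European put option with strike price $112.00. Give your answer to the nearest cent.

Risk-neutral probability p = (1 + 0.12 − 0.6)/(1.35 − 0.6) = 0.5200/0.7500 = 0.6933
Terminal stock prices: S_uu = 209.6, S_ud = 93.15, S_dd = 41.4
Terminal payoffs (K − S): max(-97.59, 0) = 0, max(18.85, 0) = 18.85, max(70.6, 0) = 70.6
Node u (S = 155.2): V_u = 1/1.12·[0.6933·0.0000 + 0.3067·18.8500] = 5.1613
Node d (S = 69): V_d = 1/1.12·[0.6933·18.8500 + 0.3067·70.6000] = 31.0000
Node 0 (S = 115): V_0 = 1/1.12·[0.6933·5.1613 + 0.3067·31.0000] = 11.6832

$11.68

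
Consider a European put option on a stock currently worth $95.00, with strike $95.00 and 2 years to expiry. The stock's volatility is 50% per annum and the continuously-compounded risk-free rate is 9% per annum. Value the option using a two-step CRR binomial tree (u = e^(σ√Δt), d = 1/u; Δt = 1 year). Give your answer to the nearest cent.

CRR parameters: u = e^(σ√Δt) = e^(0.5·√1) = 1.6487, d = 1/u = 0.6065
Per-period rate: rΔt = 0.09·1 = 0.09, so R = e^0.09 = 1.0942
Risk-neutral probability p = (e^0.09 − 0.6065)/(1.6487 − 0.6065) = 0.4876/1.0422 = 0.4679
Terminal stock prices: S_uu = 258.2, S_ud = 95, S_dd = 34.95
Terminal payoffs (K − S): max(-163.2, 0) = 0, max(0, 0) = 0, max(60.05, 0) = 60.05
Node u (S = 156.6): V_u = e^(−0.09)·[0.4679·0.0000 + 0.5321·0.0000] = 0.0000
Node d (S = 57.62): V_d = e^(−0.09)·[0.4679·0.0000 + 0.5321·60.0515] = 29.2030
Node 0 (S = 95): V_0 = e^(−0.09)·[0.4679·0.0000 + 0.5321·29.2030] = 14.2015

$14.20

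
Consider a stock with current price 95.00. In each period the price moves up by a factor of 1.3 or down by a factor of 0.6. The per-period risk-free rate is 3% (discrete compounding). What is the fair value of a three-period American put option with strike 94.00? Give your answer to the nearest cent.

18.30

Risk-neutral probability p = (1 + 0.03 − 0.6)/(1.3 − 0.6) = 0.4300/0.7000 = 0.6143
Terminal stock prices: S_uuu = 208.7, S_uud = 96.33, S_udd = 44.46, S_ddd = 20.52
Terminal payoffs (K − S): max(-114.7, 0) = 0, max(-2.33, 0) = 0, max(49.54, 0) = 49.54, max(73.48, 0) = 73.48
Node uu (S = 160.6): continuation = 1/1.03·[0.6143·0.0000 + 0.3857·0.0000] = 0.0000; exercise value = 0.0000 ≤ continuation, so V_uu = 0.0000
Node ud (S = 74.1): continuation = 1/1.03·[0.6143·0.0000 + 0.3857·49.5400] = 18.5517; exercise value = 19.9000 > continuation, so V_ud = 19.9000 (exercise)
Node dd (S = 34.2): continuation = 1/1.03·[0.6143·49.5400 + 0.3857·73.4800] = 57.0621; exercise value = 59.8000 > continuation, so V_dd = 59.8000 (exercise)
Node u (S = 123.5): continuation = 1/1.03·[0.6143·0.0000 + 0.3857·19.9000] = 7.4521; exercise value = 0.0000 ≤ continuation, so V_u = 7.4521
Node d (S = 57): continuation = 1/1.03·[0.6143·19.9000 + 0.3857·59.8000] = 34.2621; exercise value = 37.0000 > continuation, so V_d = 37.0000 (exercise)
Node 0 (S = 95): continuation = 1/1.03·[0.6143·7.4521 + 0.3857·37.0000] = 18.3002; exercise value = 0.0000 ≤ continuation, so V_0 = 18.3002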